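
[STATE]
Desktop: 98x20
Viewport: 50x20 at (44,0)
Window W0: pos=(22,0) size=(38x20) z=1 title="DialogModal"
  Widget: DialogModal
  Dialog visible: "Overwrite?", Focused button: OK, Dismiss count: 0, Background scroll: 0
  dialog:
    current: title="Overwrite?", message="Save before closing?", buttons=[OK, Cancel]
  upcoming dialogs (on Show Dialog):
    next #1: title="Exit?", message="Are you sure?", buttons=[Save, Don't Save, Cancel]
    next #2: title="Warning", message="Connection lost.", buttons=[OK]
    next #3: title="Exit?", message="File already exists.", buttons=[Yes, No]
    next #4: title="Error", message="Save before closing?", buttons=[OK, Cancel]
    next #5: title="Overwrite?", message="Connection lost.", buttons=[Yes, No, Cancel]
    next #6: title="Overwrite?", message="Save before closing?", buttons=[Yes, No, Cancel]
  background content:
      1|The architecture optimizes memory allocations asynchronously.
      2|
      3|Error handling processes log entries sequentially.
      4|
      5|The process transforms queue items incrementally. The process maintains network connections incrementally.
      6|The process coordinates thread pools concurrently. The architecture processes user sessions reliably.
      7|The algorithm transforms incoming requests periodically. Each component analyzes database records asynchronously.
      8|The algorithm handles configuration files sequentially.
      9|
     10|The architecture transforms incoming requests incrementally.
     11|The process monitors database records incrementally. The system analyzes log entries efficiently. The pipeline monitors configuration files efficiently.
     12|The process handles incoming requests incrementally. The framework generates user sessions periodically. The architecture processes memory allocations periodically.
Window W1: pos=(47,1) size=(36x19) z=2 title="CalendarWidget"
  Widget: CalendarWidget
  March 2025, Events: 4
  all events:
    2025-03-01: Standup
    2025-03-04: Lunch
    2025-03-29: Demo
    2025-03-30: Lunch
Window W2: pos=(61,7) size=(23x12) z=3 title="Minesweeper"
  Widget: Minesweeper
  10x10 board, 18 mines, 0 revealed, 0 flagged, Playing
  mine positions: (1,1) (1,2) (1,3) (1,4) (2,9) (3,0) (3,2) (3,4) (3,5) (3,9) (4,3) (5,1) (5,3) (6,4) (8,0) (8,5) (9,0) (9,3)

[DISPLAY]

━━━━━━━━━━━━━━━┓                                  
   ┏━━━━━━━━━━━━━━━━━━━━━━━━━━━━━━━━━━┓           
───┃ CalendarWidget                   ┃           
miz┠──────────────────────────────────┨           
   ┃            March 2025            ┃           
ses┃Mo Tu We Th Fr Sa Su              ┃           
   ┃                1*  2             ┃           
s q┃ 3  4*  5  6 ┏━━━━━━━━━━━━━━━━━━━━━┓          
───┃10 11 12 13 1┃ Minesweeper         ┃          
e? ┃17 18 19 20 2┠─────────────────────┨          
los┃24 25 26 27 2┃■■■■■■■■■■           ┃          
el ┃31           ┃■■■■■■■■■■           ┃          
───┃             ┃■■■■■■■■■■           ┃          
dat┃             ┃■■■■■■■■■■           ┃          
nco┃             ┃■■■■■■■■■■           ┃          
   ┃             ┃■■■■■■■■■■           ┃          
   ┃             ┃■■■■■■■■■■           ┃          
   ┃             ┃■■■■■■■■■■           ┃          
   ┃             ┗━━━━━━━━━━━━━━━━━━━━━┛          
━━━┗━━━━━━━━━━━━━━━━━━━━━━━━━━━━━━━━━━┛           


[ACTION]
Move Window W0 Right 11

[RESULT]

━━━━━━━━━━━━━━━━━━━━━━━━━━┓                       
al ┏━━━━━━━━━━━━━━━━━━━━━━━━━━━━━━━━━━┓           
───┃ CalendarWidget                   ┃           
ect┠──────────────────────────────────┨           
   ┃            March 2025            ┃           
lin┃Mo Tu We Th Fr Sa Su              ┃           
   ┃                1*  2             ┃           
s t┃ 3  4*  5  6 ┏━━━━━━━━━━━━━━━━━━━━━┓          
───┃10 11 12 13 1┃ Minesweeper         ┃          
   ┃17 18 19 20 2┠─────────────────────┨          
ve ┃24 25 26 27 2┃■■■■■■■■■■           ┃          
 [O┃31           ┃■■■■■■■■■■           ┃          
───┃             ┃■■■■■■■■■■           ┃          
s m┃             ┃■■■■■■■■■■           ┃          
s h┃             ┃■■■■■■■■■■           ┃          
   ┃             ┃■■■■■■■■■■           ┃          
   ┃             ┃■■■■■■■■■■           ┃          
   ┃             ┃■■■■■■■■■■           ┃          
   ┃             ┗━━━━━━━━━━━━━━━━━━━━━┛          
━━━┗━━━━━━━━━━━━━━━━━━━━━━━━━━━━━━━━━━┛           


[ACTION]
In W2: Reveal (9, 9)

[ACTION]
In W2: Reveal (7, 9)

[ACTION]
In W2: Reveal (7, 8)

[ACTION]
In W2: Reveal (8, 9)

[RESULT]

━━━━━━━━━━━━━━━━━━━━━━━━━━┓                       
al ┏━━━━━━━━━━━━━━━━━━━━━━━━━━━━━━━━━━┓           
───┃ CalendarWidget                   ┃           
ect┠──────────────────────────────────┨           
   ┃            March 2025            ┃           
lin┃Mo Tu We Th Fr Sa Su              ┃           
   ┃                1*  2             ┃           
s t┃ 3  4*  5  6 ┏━━━━━━━━━━━━━━━━━━━━━┓          
───┃10 11 12 13 1┃ Minesweeper         ┃          
   ┃17 18 19 20 2┠─────────────────────┨          
ve ┃24 25 26 27 2┃■■■■■1               ┃          
 [O┃31           ┃■■■■■1  11           ┃          
───┃             ┃■■■■■31 2■           ┃          
s m┃             ┃■■■■■■1 2■           ┃          
s h┃             ┃■■■■■21 11           ┃          
   ┃             ┃■■■■■1               ┃          
   ┃             ┃■■■■■1               ┃          
   ┃             ┃■■■■■21              ┃          
   ┃             ┗━━━━━━━━━━━━━━━━━━━━━┛          
━━━┗━━━━━━━━━━━━━━━━━━━━━━━━━━━━━━━━━━┛           


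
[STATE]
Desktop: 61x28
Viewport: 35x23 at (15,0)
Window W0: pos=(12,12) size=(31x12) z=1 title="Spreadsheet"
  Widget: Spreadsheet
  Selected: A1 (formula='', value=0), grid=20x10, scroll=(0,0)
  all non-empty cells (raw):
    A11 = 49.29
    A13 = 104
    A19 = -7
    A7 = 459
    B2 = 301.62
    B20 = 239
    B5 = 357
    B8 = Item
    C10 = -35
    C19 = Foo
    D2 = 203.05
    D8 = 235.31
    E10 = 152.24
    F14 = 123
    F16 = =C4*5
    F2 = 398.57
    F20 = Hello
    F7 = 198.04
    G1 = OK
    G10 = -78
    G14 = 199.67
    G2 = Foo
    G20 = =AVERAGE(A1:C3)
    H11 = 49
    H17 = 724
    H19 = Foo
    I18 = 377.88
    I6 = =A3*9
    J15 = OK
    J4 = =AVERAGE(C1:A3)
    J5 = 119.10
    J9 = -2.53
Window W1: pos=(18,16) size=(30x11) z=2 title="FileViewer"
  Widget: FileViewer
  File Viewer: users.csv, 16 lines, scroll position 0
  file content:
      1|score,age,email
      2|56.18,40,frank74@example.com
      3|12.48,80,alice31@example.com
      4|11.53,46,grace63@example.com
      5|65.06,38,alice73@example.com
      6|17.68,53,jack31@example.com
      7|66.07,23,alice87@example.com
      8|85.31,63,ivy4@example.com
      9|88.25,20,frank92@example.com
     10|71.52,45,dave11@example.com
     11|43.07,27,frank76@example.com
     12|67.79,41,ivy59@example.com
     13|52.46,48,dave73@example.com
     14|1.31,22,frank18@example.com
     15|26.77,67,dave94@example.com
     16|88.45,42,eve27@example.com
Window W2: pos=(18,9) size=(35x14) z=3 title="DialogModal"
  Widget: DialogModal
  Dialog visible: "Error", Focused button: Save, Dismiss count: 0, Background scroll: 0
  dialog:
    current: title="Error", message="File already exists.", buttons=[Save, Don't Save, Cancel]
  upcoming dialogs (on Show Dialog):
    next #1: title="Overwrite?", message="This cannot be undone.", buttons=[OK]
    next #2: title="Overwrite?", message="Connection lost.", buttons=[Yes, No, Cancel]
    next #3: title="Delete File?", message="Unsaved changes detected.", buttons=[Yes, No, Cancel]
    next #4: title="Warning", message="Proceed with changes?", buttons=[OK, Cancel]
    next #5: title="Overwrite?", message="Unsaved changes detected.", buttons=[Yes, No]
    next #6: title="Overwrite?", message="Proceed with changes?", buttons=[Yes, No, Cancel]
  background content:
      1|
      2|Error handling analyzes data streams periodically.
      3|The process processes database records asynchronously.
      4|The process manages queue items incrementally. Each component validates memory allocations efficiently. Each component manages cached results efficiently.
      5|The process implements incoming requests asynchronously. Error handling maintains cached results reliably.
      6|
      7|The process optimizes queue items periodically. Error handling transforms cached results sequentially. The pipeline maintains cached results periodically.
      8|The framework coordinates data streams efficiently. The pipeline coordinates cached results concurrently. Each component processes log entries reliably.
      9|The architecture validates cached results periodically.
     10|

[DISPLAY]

                                   
                                   
                                   
                                   
                                   
                                   
                                   
                                   
                                   
   ┏━━━━━━━━━━━━━━━━━━━━━━━━━━━━━━━
   ┃ DialogModal                   
   ┠───────────────────────────────
━━━┃                               
pre┃Error handling analyzes data st
───┃Th┌───────────────────────────┐
:  ┃Th│           Error           │
   ┃Th│    File already exists.   │
---┃  │[Save]  Don't Save   Cancel│
1  ┃Th└───────────────────────────┘
2  ┃The framework coordinates data 
3  ┃The architecture validates cach
4  ┃                               
5  ┗━━━━━━━━━━━━━━━━━━━━━━━━━━━━━━━


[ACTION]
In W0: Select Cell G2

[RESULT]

                                   
                                   
                                   
                                   
                                   
                                   
                                   
                                   
                                   
   ┏━━━━━━━━━━━━━━━━━━━━━━━━━━━━━━━
   ┃ DialogModal                   
   ┠───────────────────────────────
━━━┃                               
pre┃Error handling analyzes data st
───┃Th┌───────────────────────────┐
: F┃Th│           Error           │
   ┃Th│    File already exists.   │
---┃  │[Save]  Don't Save   Cancel│
1  ┃Th└───────────────────────────┘
2  ┃The framework coordinates data 
3  ┃The architecture validates cach
4  ┃                               
5  ┗━━━━━━━━━━━━━━━━━━━━━━━━━━━━━━━


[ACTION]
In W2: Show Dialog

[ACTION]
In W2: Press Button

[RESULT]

                                   
                                   
                                   
                                   
                                   
                                   
                                   
                                   
                                   
   ┏━━━━━━━━━━━━━━━━━━━━━━━━━━━━━━━
   ┃ DialogModal                   
   ┠───────────────────────────────
━━━┃                               
pre┃Error handling analyzes data st
───┃The process processes database 
: F┃The process manages queue items
   ┃The process implements incoming
---┃                               
1  ┃The process optimizes queue ite
2  ┃The framework coordinates data 
3  ┃The architecture validates cach
4  ┃                               
5  ┗━━━━━━━━━━━━━━━━━━━━━━━━━━━━━━━


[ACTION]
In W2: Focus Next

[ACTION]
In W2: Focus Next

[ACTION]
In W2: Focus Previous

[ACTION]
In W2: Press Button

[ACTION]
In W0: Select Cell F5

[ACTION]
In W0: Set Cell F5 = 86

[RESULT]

                                   
                                   
                                   
                                   
                                   
                                   
                                   
                                   
                                   
   ┏━━━━━━━━━━━━━━━━━━━━━━━━━━━━━━━
   ┃ DialogModal                   
   ┠───────────────────────────────
━━━┃                               
pre┃Error handling analyzes data st
───┃The process processes database 
: 8┃The process manages queue items
   ┃The process implements incoming
---┃                               
1  ┃The process optimizes queue ite
2  ┃The framework coordinates data 
3  ┃The architecture validates cach
4  ┃                               
5  ┗━━━━━━━━━━━━━━━━━━━━━━━━━━━━━━━


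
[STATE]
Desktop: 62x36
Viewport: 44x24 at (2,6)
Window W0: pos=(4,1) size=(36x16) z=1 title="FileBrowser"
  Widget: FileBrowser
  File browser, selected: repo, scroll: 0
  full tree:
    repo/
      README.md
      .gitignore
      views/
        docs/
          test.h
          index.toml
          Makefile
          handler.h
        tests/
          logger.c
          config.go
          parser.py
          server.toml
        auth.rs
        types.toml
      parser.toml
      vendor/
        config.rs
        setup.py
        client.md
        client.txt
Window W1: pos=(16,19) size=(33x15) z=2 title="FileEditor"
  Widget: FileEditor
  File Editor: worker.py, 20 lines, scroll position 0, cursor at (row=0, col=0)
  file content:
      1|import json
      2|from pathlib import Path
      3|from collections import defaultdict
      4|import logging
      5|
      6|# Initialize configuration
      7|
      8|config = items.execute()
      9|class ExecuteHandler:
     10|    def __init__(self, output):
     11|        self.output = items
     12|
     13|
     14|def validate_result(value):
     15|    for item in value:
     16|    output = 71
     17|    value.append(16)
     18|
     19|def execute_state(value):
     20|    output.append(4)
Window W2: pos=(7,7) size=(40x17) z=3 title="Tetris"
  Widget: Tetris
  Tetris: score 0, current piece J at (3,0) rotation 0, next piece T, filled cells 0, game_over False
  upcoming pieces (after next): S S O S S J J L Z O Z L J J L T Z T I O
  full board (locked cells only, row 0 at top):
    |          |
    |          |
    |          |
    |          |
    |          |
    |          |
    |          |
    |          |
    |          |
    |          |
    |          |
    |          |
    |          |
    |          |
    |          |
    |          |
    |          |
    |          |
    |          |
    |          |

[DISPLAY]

  ┃    .gitignore                    ┃      
  ┃  ┏━━━━━━━━━━━━━━━━━━━━━━━━━━━━━━━━━━━━━━
  ┃  ┃ Tetris                               
  ┃  ┠──────────────────────────────────────
  ┃  ┃          │Next:                      
  ┃  ┃          │ ▒                         
  ┃  ┃          │▒▒▒                        
  ┃  ┃          │                           
  ┃  ┃          │                           
  ┃  ┃          │                           
  ┗━━┃          │Score:                     
     ┃          │0                          
     ┃          │                           
     ┃          │                           
     ┃          │                           
     ┃          │                           
     ┃          │                           
     ┗━━━━━━━━━━━━━━━━━━━━━━━━━━━━━━━━━━━━━━
              ┃from collections import defau
              ┃import logging               
              ┃                             
              ┃# Initialize configuration   
              ┃                             
              ┃config = items.execute()     


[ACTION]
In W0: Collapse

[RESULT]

  ┃                                  ┃      
  ┃  ┏━━━━━━━━━━━━━━━━━━━━━━━━━━━━━━━━━━━━━━
  ┃  ┃ Tetris                               
  ┃  ┠──────────────────────────────────────
  ┃  ┃          │Next:                      
  ┃  ┃          │ ▒                         
  ┃  ┃          │▒▒▒                        
  ┃  ┃          │                           
  ┃  ┃          │                           
  ┃  ┃          │                           
  ┗━━┃          │Score:                     
     ┃          │0                          
     ┃          │                           
     ┃          │                           
     ┃          │                           
     ┃          │                           
     ┃          │                           
     ┗━━━━━━━━━━━━━━━━━━━━━━━━━━━━━━━━━━━━━━
              ┃from collections import defau
              ┃import logging               
              ┃                             
              ┃# Initialize configuration   
              ┃                             
              ┃config = items.execute()     


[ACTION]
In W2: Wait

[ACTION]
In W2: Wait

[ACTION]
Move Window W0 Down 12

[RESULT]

                                            
     ┏━━━━━━━━━━━━━━━━━━━━━━━━━━━━━━━━━━━━━━
     ┃ Tetris                               
     ┠──────────────────────────────────────
     ┃          │Next:                      
     ┃          │ ▒                         
     ┃          │▒▒▒                        
  ┏━━┃          │                           
  ┃ F┃          │                           
  ┠──┃          │                           
  ┃> ┃          │Score:                     
  ┃  ┃          │0                          
  ┃  ┃          │                           
  ┃  ┃          │                           
  ┃  ┃          │                           
  ┃  ┃          │                           
  ┃  ┃          │                           
  ┃  ┗━━━━━━━━━━━━━━━━━━━━━━━━━━━━━━━━━━━━━━
  ┃           ┃from collections import defau
  ┃           ┃import logging               
  ┃           ┃                             
  ┃           ┃# Initialize configuration   
  ┗━━━━━━━━━━━┃                             
              ┃config = items.execute()     


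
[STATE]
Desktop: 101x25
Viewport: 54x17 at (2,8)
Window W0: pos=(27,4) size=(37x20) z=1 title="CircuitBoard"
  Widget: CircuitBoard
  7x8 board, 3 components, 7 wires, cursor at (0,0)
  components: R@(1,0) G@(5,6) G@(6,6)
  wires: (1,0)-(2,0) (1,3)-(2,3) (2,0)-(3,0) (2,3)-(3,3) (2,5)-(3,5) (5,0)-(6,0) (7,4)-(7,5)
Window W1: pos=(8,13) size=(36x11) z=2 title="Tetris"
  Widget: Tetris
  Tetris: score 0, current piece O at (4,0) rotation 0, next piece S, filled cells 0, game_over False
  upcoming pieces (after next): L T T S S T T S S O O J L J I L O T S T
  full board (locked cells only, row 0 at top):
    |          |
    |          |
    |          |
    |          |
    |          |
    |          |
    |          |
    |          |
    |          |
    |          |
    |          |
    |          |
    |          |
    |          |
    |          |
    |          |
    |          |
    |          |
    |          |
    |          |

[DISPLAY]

                         ┃0  [.]                      
                         ┃                            
                         ┃1   R           ·           
                         ┃    │           │           
                         ┃2   ·           ·       ·   
      ┏━━━━━━━━━━━━━━━━━━━━━━━━━━━━━━━━━━┓│       │   
      ┃ Tetris                           ┃·       ·   
      ┠──────────────────────────────────┨            
      ┃          │Next:                  ┃            
      ┃          │ ░░                    ┃            
      ┃          │░░                     ┃            
      ┃          │                       ┃            
      ┃          │                       ┃            
      ┃          │                       ┃            
      ┃          │Score:                 ┃    · ─ ·   
      ┗━━━━━━━━━━━━━━━━━━━━━━━━━━━━━━━━━━┛━━━━━━━━━━━━
                                                      


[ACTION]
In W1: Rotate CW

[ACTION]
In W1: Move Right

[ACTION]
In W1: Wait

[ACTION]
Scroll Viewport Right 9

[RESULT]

                ┃0  [.]                             ┃ 
                ┃                                   ┃ 
                ┃1   R           ·                  ┃ 
                ┃    │           │                  ┃ 
                ┃2   ·           ·       ·          ┃ 
━━━━━━━━━━━━━━━━━━━━━━━━━━━━━━━━┓│       │          ┃ 
etris                           ┃·       ·          ┃ 
────────────────────────────────┨                   ┃ 
        │Next:                  ┃                   ┃ 
        │ ░░                    ┃                   ┃ 
        │░░                     ┃            G      ┃ 
        │                       ┃                   ┃ 
        │                       ┃            G      ┃ 
        │                       ┃                   ┃ 
        │Score:                 ┃    · ─ ·          ┃ 
━━━━━━━━━━━━━━━━━━━━━━━━━━━━━━━━┛━━━━━━━━━━━━━━━━━━━┛ 
                                                      


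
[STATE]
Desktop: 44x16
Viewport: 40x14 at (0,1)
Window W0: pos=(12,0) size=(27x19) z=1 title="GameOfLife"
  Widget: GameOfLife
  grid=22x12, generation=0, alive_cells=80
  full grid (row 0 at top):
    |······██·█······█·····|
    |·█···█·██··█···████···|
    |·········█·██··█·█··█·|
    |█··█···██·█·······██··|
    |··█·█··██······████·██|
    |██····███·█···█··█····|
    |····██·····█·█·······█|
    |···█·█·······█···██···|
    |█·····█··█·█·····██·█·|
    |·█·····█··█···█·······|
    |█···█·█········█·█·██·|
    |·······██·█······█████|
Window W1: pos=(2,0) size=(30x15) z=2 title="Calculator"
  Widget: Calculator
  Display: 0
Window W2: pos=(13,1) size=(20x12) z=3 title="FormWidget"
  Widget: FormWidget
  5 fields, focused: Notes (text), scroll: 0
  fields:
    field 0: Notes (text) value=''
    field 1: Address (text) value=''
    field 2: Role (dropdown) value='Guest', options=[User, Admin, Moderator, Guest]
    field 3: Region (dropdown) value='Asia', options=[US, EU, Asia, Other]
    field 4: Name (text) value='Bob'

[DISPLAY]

  ┃ Calculato┏━━━━━━━━━━━━━━━━━━┓     ┃ 
  ┠──────────┃ FormWidget       ┃─────┨ 
  ┃          ┠──────────────────┨     ┃ 
  ┃┌───┬───┬─┃> Notes:      [  ]┃··   ┃ 
  ┃│ 7 │ 8 │ ┃  Address:    [  ]┃··   ┃ 
  ┃├───┼───┼─┃  Role:       [G▼]┃█·   ┃ 
  ┃│ 4 │ 5 │ ┃  Region:     [A▼]┃··   ┃ 
  ┃├───┼───┼─┃  Name:       [Bo]┃██   ┃ 
  ┃│ 1 │ 2 │ ┃                  ┃··   ┃ 
  ┃├───┼───┼─┃                  ┃·█   ┃ 
  ┃│ 0 │ . │ ┃                  ┃··   ┃ 
  ┃├───┼───┼─┗━━━━━━━━━━━━━━━━━━┛█·   ┃ 
  ┃│ C │ MC│ MR│ M+│           ┃···   ┃ 
  ┗━━━━━━━━━━━━━━━━━━━━━━━━━━━━┛██·   ┃ 


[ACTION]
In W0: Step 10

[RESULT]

  ┃ Calculato┏━━━━━━━━━━━━━━━━━━┓     ┃ 
  ┠──────────┃ FormWidget       ┃─────┨ 
  ┃          ┠──────────────────┨     ┃ 
  ┃┌───┬───┬─┃> Notes:      [  ]┃··   ┃ 
  ┃│ 7 │ 8 │ ┃  Address:    [  ]┃··   ┃ 
  ┃├───┼───┼─┃  Role:       [G▼]┃··   ┃ 
  ┃│ 4 │ 5 │ ┃  Region:     [A▼]┃··   ┃ 
  ┃├───┼───┼─┃  Name:       [Bo]┃··   ┃ 
  ┃│ 1 │ 2 │ ┃                  ┃··   ┃ 
  ┃├───┼───┼─┃                  ┃█·   ┃ 
  ┃│ 0 │ . │ ┃                  ┃█·   ┃ 
  ┃├───┼───┼─┗━━━━━━━━━━━━━━━━━━┛█·   ┃ 
  ┃│ C │ MC│ MR│ M+│           ┃█··   ┃ 
  ┗━━━━━━━━━━━━━━━━━━━━━━━━━━━━┛···   ┃ 


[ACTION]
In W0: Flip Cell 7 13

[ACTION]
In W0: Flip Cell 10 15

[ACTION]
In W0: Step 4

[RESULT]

  ┃ Calculato┏━━━━━━━━━━━━━━━━━━┓     ┃ 
  ┠──────────┃ FormWidget       ┃─────┨ 
  ┃          ┠──────────────────┨     ┃ 
  ┃┌───┬───┬─┃> Notes:      [  ]┃··   ┃ 
  ┃│ 7 │ 8 │ ┃  Address:    [  ]┃··   ┃ 
  ┃├───┼───┼─┃  Role:       [G▼]┃··   ┃ 
  ┃│ 4 │ 5 │ ┃  Region:     [A▼]┃··   ┃ 
  ┃├───┼───┼─┃  Name:       [Bo]┃··   ┃ 
  ┃│ 1 │ 2 │ ┃                  ┃█·   ┃ 
  ┃├───┼───┼─┃                  ┃█·   ┃ 
  ┃│ 0 │ . │ ┃                  ┃██   ┃ 
  ┃├───┼───┼─┗━━━━━━━━━━━━━━━━━━┛█·   ┃ 
  ┃│ C │ MC│ MR│ M+│           ┃██·   ┃ 
  ┗━━━━━━━━━━━━━━━━━━━━━━━━━━━━┛···   ┃ 


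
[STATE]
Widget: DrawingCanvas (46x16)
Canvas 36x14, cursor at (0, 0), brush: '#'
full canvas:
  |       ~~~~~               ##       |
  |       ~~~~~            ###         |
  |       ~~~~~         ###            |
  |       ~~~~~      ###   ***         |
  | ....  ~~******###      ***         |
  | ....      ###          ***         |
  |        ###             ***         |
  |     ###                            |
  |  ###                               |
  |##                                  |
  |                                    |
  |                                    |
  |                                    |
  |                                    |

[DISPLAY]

+      ~~~~~               ##                 
       ~~~~~            ###                   
       ~~~~~         ###                      
       ~~~~~      ###   ***                   
 ....  ~~******###      ***                   
 ....      ###          ***                   
        ###             ***                   
     ###                                      
  ###                                         
##                                            
                                              
                                              
                                              
                                              
                                              
                                              


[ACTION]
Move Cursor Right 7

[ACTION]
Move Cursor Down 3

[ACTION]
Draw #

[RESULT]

       ~~~~~               ##                 
       ~~~~~            ###                   
       ~~~~~         ###                      
       #~~~~      ###   ***                   
 ....  ~~******###      ***                   
 ....      ###          ***                   
        ###             ***                   
     ###                                      
  ###                                         
##                                            
                                              
                                              
                                              
                                              
                                              
                                              


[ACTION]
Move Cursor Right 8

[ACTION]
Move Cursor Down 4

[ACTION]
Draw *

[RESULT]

       ~~~~~               ##                 
       ~~~~~            ###                   
       ~~~~~         ###                      
       #~~~~      ###   ***                   
 ....  ~~******###      ***                   
 ....      ###          ***                   
        ###             ***                   
     ###       *                              
  ###                                         
##                                            
                                              
                                              
                                              
                                              
                                              
                                              


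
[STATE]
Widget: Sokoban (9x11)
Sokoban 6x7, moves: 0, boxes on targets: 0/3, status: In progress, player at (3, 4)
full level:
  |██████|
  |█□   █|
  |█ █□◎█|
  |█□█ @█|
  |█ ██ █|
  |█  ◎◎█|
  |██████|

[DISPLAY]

██████   
█□   █   
█ █□◎█   
█□█ @█   
█ ██ █   
█  ◎◎█   
██████   
Moves: 0 
         
         
         


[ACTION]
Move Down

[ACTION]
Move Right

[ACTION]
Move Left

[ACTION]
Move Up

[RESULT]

██████   
█□   █   
█ █□◎█   
█□█ @█   
█ ██ █   
█  ◎◎█   
██████   
Moves: 2 
         
         
         


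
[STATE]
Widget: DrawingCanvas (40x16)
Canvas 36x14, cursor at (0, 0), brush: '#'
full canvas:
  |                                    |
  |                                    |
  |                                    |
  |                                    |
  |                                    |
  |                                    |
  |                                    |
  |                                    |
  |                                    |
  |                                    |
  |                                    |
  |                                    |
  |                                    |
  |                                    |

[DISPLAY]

+                                       
                                        
                                        
                                        
                                        
                                        
                                        
                                        
                                        
                                        
                                        
                                        
                                        
                                        
                                        
                                        


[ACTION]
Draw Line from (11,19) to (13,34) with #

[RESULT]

+                                       
                                        
                                        
                                        
                                        
                                        
                                        
                                        
                                        
                                        
                                        
                   ####                 
                       ########         
                               ####     
                                        
                                        


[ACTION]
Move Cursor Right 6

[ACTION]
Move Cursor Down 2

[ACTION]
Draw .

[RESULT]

                                        
                                        
      .                                 
                                        
                                        
                                        
                                        
                                        
                                        
                                        
                                        
                   ####                 
                       ########         
                               ####     
                                        
                                        


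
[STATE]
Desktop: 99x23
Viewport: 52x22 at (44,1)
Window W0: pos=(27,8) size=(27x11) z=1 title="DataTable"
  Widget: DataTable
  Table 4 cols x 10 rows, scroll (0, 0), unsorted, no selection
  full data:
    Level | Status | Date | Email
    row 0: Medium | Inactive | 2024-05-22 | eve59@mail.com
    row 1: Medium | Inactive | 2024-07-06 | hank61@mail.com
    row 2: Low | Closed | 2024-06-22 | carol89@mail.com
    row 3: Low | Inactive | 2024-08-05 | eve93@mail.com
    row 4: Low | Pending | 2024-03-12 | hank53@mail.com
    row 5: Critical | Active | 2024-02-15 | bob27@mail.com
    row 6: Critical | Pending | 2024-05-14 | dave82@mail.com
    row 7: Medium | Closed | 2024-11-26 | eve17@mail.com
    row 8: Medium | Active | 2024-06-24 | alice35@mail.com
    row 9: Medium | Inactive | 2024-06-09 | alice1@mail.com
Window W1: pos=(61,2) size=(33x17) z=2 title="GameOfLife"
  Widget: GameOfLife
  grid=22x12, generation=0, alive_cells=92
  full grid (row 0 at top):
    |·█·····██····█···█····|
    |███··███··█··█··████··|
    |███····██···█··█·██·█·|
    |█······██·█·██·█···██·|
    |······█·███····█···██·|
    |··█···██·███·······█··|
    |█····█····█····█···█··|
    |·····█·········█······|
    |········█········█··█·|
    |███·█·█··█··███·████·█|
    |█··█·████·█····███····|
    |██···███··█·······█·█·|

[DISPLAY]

                                                    
                 ┏━━━━━━━━━━━━━━━━━━━━━━━━━━━━━━━┓  
                 ┃ GameOfLife                    ┃  
                 ┠───────────────────────────────┨  
                 ┃Gen: 0                         ┃  
                 ┃·█·····██····█···█····         ┃  
                 ┃███··███··█··█··████··         ┃  
━━━━━━━━━┓       ┃███····██···█··█·██·█·         ┃  
         ┃       ┃█······██·█·██·█···██·         ┃  
─────────┨       ┃······█·███····█···██·         ┃  
 │Date   ┃       ┃··█···██·███·······█··         ┃  
─┼───────┃       ┃█····█····█····█···█··         ┃  
e│2024-05┃       ┃·····█·········█······         ┃  
e│2024-07┃       ┃········█········█··█·         ┃  
 │2024-06┃       ┃███·█·█··█··███·████·█         ┃  
e│2024-08┃       ┃█··█·████·█····███····         ┃  
 │2024-03┃       ┃██···███··█·······█·█·         ┃  
━━━━━━━━━┛       ┗━━━━━━━━━━━━━━━━━━━━━━━━━━━━━━━┛  
                                                    
                                                    
                                                    
                                                    


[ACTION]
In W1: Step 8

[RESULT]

                                                    
                 ┏━━━━━━━━━━━━━━━━━━━━━━━━━━━━━━━┓  
                 ┃ GameOfLife                    ┃  
                 ┠───────────────────────────────┨  
                 ┃Gen: 8                         ┃  
                 ┃······················         ┃  
                 ┃··············█···█···         ┃  
━━━━━━━━━┓       ┃··········██·····███··         ┃  
         ┃       ┃··············██·███··         ┃  
─────────┨       ┃···········█·█·█·██·█·         ┃  
 │Date   ┃       ┃·········██···█····███         ┃  
─┼───────┃       ┃·█·██·██····█·█···█··█         ┃  
e│2024-05┃       ┃█·█·████···██·██·····█         ┃  
e│2024-07┃       ┃·······█····█·····█···         ┃  
 │2024-06┃       ┃█··██···██···███···███         ┃  
e│2024-08┃       ┃··██·█·███····█····██·         ┃  
 │2024-03┃       ┃····██················         ┃  
━━━━━━━━━┛       ┗━━━━━━━━━━━━━━━━━━━━━━━━━━━━━━━┛  
                                                    
                                                    
                                                    
                                                    


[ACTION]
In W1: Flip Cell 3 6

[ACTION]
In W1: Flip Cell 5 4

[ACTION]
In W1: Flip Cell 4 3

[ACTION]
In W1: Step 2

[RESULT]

                                                    
                 ┏━━━━━━━━━━━━━━━━━━━━━━━━━━━━━━━┓  
                 ┃ GameOfLife                    ┃  
                 ┠───────────────────────────────┨  
                 ┃Gen: 10                        ┃  
                 ┃··················█···         ┃  
                 ┃···············████···         ┃  
━━━━━━━━━┓       ┃···········█·██·████··         ┃  
         ┃       ┃··········███·········         ┃  
─────────┨       ┃·········█··········██         ┃  
 │Date   ┃       ┃·███······█·█··█··█··█         ┃  
─┼───────┃       ┃····██·██·█·····█···█·         ┃  
e│2024-05┃       ┃█··█····███···██······         ┃  
e│2024-07┃       ┃·█··██·██·██········█·         ┃  
 │2024-06┃       ┃·████·····█····█··██·█         ┃  
e│2024-08┃       ┃··█······█···█·█····█·         ┃  
 │2024-03┃       ┃···██···█·····█·······         ┃  
━━━━━━━━━┛       ┗━━━━━━━━━━━━━━━━━━━━━━━━━━━━━━━┛  
                                                    
                                                    
                                                    
                                                    
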